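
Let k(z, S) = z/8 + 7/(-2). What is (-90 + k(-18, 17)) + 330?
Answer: 937/4 ≈ 234.25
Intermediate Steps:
k(z, S) = -7/2 + z/8 (k(z, S) = z*(1/8) + 7*(-1/2) = z/8 - 7/2 = -7/2 + z/8)
(-90 + k(-18, 17)) + 330 = (-90 + (-7/2 + (1/8)*(-18))) + 330 = (-90 + (-7/2 - 9/4)) + 330 = (-90 - 23/4) + 330 = -383/4 + 330 = 937/4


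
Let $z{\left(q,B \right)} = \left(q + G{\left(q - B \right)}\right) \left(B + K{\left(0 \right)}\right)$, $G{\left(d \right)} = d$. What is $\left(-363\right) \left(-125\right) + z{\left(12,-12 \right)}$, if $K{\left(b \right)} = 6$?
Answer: $45159$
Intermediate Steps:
$z{\left(q,B \right)} = \left(6 + B\right) \left(- B + 2 q\right)$ ($z{\left(q,B \right)} = \left(q - \left(B - q\right)\right) \left(B + 6\right) = \left(- B + 2 q\right) \left(6 + B\right) = \left(6 + B\right) \left(- B + 2 q\right)$)
$\left(-363\right) \left(-125\right) + z{\left(12,-12 \right)} = \left(-363\right) \left(-125\right) - \left(-72 - 12 \left(-12 - 12\right)\right) = 45375 + \left(72 + 144 - 144 - - 12 \left(-12 - 12\right)\right) = 45375 + \left(72 + 144 - 144 - \left(-12\right) \left(-24\right)\right) = 45375 + \left(72 + 144 - 144 - 288\right) = 45375 - 216 = 45159$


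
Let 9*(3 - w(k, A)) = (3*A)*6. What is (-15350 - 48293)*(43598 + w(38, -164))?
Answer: -2795773347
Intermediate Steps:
w(k, A) = 3 - 2*A (w(k, A) = 3 - 3*A*6/9 = 3 - 2*A)
(-15350 - 48293)*(43598 + w(38, -164)) = (-15350 - 48293)*(43598 + (3 - 2*(-164))) = -63643*(43598 + (3 + 328)) = -63643*(43598 + 331) = -63643*43929 = -2795773347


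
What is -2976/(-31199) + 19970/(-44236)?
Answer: -245698847/690059482 ≈ -0.35605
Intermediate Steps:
-2976/(-31199) + 19970/(-44236) = -2976*(-1/31199) + 19970*(-1/44236) = 2976/31199 - 9985/22118 = -245698847/690059482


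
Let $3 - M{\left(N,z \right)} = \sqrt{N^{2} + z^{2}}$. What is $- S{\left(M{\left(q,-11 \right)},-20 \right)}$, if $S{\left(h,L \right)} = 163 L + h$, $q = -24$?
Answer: $3257 + \sqrt{697} \approx 3283.4$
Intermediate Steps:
$M{\left(N,z \right)} = 3 - \sqrt{N^{2} + z^{2}}$
$S{\left(h,L \right)} = h + 163 L$
$- S{\left(M{\left(q,-11 \right)},-20 \right)} = - (\left(3 - \sqrt{\left(-24\right)^{2} + \left(-11\right)^{2}}\right) + 163 \left(-20\right)) = - (\left(3 - \sqrt{576 + 121}\right) - 3260) = - (\left(3 - \sqrt{697}\right) - 3260) = - (-3257 - \sqrt{697}) = 3257 + \sqrt{697}$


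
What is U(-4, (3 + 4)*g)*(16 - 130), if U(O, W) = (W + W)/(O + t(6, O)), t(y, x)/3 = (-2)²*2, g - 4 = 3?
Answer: -2793/5 ≈ -558.60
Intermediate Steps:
g = 7 (g = 4 + 3 = 7)
t(y, x) = 24 (t(y, x) = 3*((-2)²*2) = 3*(4*2) = 3*8 = 24)
U(O, W) = 2*W/(24 + O) (U(O, W) = (W + W)/(O + 24) = (2*W)/(24 + O) = 2*W/(24 + O))
U(-4, (3 + 4)*g)*(16 - 130) = (2*((3 + 4)*7)/(24 - 4))*(16 - 130) = (2*(7*7)/20)*(-114) = (2*49*(1/20))*(-114) = (49/10)*(-114) = -2793/5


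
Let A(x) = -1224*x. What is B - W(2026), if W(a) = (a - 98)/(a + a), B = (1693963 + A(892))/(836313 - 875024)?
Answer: -628641717/39214243 ≈ -16.031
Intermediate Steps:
B = -602155/38711 (B = (1693963 - 1224*892)/(836313 - 875024) = (1693963 - 1091808)/(-38711) = 602155*(-1/38711) = -602155/38711 ≈ -15.555)
W(a) = (-98 + a)/(2*a) (W(a) = (-98 + a)/((2*a)) = (-98 + a)*(1/(2*a)) = (-98 + a)/(2*a))
B - W(2026) = -602155/38711 - (-98 + 2026)/(2*2026) = -602155/38711 - 1928/(2*2026) = -602155/38711 - 1*482/1013 = -602155/38711 - 482/1013 = -628641717/39214243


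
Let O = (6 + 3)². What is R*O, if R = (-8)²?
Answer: 5184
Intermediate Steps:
R = 64
O = 81 (O = 9² = 81)
R*O = 64*81 = 5184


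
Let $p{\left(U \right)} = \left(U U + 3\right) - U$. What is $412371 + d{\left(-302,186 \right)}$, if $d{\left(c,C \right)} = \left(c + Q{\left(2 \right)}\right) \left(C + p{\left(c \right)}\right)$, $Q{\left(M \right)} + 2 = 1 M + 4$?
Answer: $-26912739$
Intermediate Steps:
$Q{\left(M \right)} = 2 + M$ ($Q{\left(M \right)} = -2 + \left(1 M + 4\right) = -2 + \left(M + 4\right) = -2 + \left(4 + M\right) = 2 + M$)
$p{\left(U \right)} = 3 + U^{2} - U$ ($p{\left(U \right)} = \left(U^{2} + 3\right) - U = \left(3 + U^{2}\right) - U = 3 + U^{2} - U$)
$d{\left(c,C \right)} = \left(4 + c\right) \left(3 + C + c^{2} - c\right)$ ($d{\left(c,C \right)} = \left(c + \left(2 + 2\right)\right) \left(C + \left(3 + c^{2} - c\right)\right) = \left(c + 4\right) \left(3 + C + c^{2} - c\right) = \left(4 + c\right) \left(3 + C + c^{2} - c\right)$)
$412371 + d{\left(-302,186 \right)} = 412371 + \left(12 + \left(-302\right)^{3} - -302 + 3 \left(-302\right)^{2} + 4 \cdot 186 + 186 \left(-302\right)\right) = 412371 + \left(12 - 27543608 + 302 + 3 \cdot 91204 + 744 - 56172\right) = 412371 + \left(12 - 27543608 + 302 + 273612 + 744 - 56172\right) = 412371 - 27325110 = -26912739$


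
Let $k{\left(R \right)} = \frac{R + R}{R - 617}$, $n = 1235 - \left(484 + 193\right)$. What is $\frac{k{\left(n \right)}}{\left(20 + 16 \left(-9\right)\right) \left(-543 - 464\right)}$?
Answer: $- \frac{9}{59413} \approx -0.00015148$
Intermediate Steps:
$n = 558$ ($n = 1235 - 677 = 558$)
$k{\left(R \right)} = \frac{2 R}{-617 + R}$ ($k{\left(R \right)} = \frac{2 R}{R - 617} = \frac{2 R}{-617 + R}$)
$\frac{k{\left(n \right)}}{\left(20 + 16 \left(-9\right)\right) \left(-543 - 464\right)} = \frac{2 \cdot 558 \frac{1}{-617 + 558}}{\left(20 + 16 \left(-9\right)\right) \left(-543 - 464\right)} = \frac{2 \cdot 558 \frac{1}{-59}}{\left(20 - 144\right) \left(-1007\right)} = \frac{2 \cdot 558 \left(- \frac{1}{59}\right)}{\left(-124\right) \left(-1007\right)} = - \frac{1116}{59 \cdot 124868} = \left(- \frac{1116}{59}\right) \frac{1}{124868} = - \frac{9}{59413}$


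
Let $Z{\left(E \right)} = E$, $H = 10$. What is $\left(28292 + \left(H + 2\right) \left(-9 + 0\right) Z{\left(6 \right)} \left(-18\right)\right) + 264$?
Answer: $40220$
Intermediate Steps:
$\left(28292 + \left(H + 2\right) \left(-9 + 0\right) Z{\left(6 \right)} \left(-18\right)\right) + 264 = \left(28292 + \left(10 + 2\right) \left(-9 + 0\right) 6 \left(-18\right)\right) + 264 = \left(28292 + 12 \left(-9\right) 6 \left(-18\right)\right) + 264 = \left(28292 + \left(-108\right) 6 \left(-18\right)\right) + 264 = \left(28292 - -11664\right) + 264 = \left(28292 + 11664\right) + 264 = 39956 + 264 = 40220$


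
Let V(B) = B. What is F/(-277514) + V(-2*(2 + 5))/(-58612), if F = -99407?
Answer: 728791035/2033206321 ≈ 0.35844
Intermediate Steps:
F/(-277514) + V(-2*(2 + 5))/(-58612) = -99407/(-277514) - 2*(2 + 5)/(-58612) = -99407*(-1/277514) - 2*7*(-1/58612) = 99407/277514 - 14*(-1/58612) = 99407/277514 + 7/29306 = 728791035/2033206321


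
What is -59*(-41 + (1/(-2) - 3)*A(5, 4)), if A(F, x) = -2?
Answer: 2006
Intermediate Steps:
-59*(-41 + (1/(-2) - 3)*A(5, 4)) = -59*(-41 + (1/(-2) - 3)*(-2)) = -59*(-41 + (-1/2 - 3)*(-2)) = -59*(-41 - 7/2*(-2)) = -59*(-41 + 7) = -59*(-34) = 2006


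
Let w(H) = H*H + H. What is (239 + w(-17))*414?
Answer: 211554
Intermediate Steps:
w(H) = H + H² (w(H) = H² + H = H + H²)
(239 + w(-17))*414 = (239 - 17*(1 - 17))*414 = (239 - 17*(-16))*414 = (239 + 272)*414 = 511*414 = 211554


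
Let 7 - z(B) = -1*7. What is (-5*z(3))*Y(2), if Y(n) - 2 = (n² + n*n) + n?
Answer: -840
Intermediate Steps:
Y(n) = 2 + n + 2*n² (Y(n) = 2 + ((n² + n*n) + n) = 2 + ((n² + n²) + n) = 2 + (2*n² + n) = 2 + (n + 2*n²) = 2 + n + 2*n²)
z(B) = 14 (z(B) = 7 - (-1)*7 = 7 - 1*(-7) = 7 + 7 = 14)
(-5*z(3))*Y(2) = (-5*14)*(2 + 2 + 2*2²) = -70*(2 + 2 + 2*4) = -70*(2 + 2 + 8) = -70*12 = -840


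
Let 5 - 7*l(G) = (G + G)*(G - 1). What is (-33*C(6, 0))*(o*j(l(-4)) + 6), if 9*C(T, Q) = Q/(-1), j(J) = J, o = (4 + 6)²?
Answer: 0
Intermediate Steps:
o = 100 (o = 10² = 100)
l(G) = 5/7 - 2*G*(-1 + G)/7 (l(G) = 5/7 - (G + G)*(G - 1)/7 = 5/7 - 2*G*(-1 + G)/7)
C(T, Q) = -Q/9 (C(T, Q) = (Q/(-1))/9 = (Q*(-1))/9 = (-Q)/9 = -Q/9)
(-33*C(6, 0))*(o*j(l(-4)) + 6) = (-(-11)*0/3)*(100*(5/7 - 2/7*(-4)² + (2/7)*(-4)) + 6) = (-33*0)*(100*(5/7 - 2/7*16 - 8/7) + 6) = 0*(100*(5/7 - 32/7 - 8/7) + 6) = 0*(100*(-5) + 6) = 0*(-500 + 6) = 0*(-494) = 0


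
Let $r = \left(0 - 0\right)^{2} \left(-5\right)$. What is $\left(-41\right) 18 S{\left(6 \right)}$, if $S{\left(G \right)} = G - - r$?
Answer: $-4428$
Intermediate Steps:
$r = 0$ ($r = \left(0 + 0\right)^{2} \left(-5\right) = 0^{2} \left(-5\right) = 0 \left(-5\right) = 0$)
$S{\left(G \right)} = G$ ($S{\left(G \right)} = G - \left(-1\right) 0 = G - 0 = G + 0 = G$)
$\left(-41\right) 18 S{\left(6 \right)} = \left(-41\right) 18 \cdot 6 = \left(-738\right) 6 = -4428$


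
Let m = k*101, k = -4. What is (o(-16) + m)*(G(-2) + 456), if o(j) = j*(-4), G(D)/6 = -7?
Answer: -140760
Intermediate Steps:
G(D) = -42 (G(D) = 6*(-7) = -42)
m = -404 (m = -4*101 = -404)
o(j) = -4*j
(o(-16) + m)*(G(-2) + 456) = (-4*(-16) - 404)*(-42 + 456) = (64 - 404)*414 = -340*414 = -140760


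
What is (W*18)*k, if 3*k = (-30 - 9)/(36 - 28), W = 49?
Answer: -5733/4 ≈ -1433.3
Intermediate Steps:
k = -13/8 (k = ((-30 - 9)/(36 - 28))/3 = (-39/8)/3 = (-39*⅛)/3 = (⅓)*(-39/8) = -13/8 ≈ -1.6250)
(W*18)*k = (49*18)*(-13/8) = 882*(-13/8) = -5733/4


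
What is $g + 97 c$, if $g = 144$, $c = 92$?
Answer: $9068$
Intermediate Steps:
$g + 97 c = 144 + 97 \cdot 92 = 144 + 8924 = 9068$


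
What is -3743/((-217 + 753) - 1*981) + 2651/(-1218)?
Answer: 3379279/542010 ≈ 6.2347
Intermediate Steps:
-3743/((-217 + 753) - 1*981) + 2651/(-1218) = -3743/(536 - 981) + 2651*(-1/1218) = -3743/(-445) - 2651/1218 = -3743*(-1/445) - 2651/1218 = 3743/445 - 2651/1218 = 3379279/542010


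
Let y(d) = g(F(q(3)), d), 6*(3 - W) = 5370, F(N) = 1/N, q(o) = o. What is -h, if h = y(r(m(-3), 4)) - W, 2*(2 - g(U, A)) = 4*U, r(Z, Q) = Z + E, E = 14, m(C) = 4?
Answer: -2680/3 ≈ -893.33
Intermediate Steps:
r(Z, Q) = 14 + Z (r(Z, Q) = Z + 14 = 14 + Z)
W = -892 (W = 3 - ⅙*5370 = 3 - 895 = -892)
g(U, A) = 2 - 2*U
y(d) = 4/3 (y(d) = 2 - 2/3 = 2 - 2*⅓ = 2 - ⅔ = 4/3)
h = 2680/3 (h = 4/3 - 1*(-892) = 4/3 + 892 = 2680/3 ≈ 893.33)
-h = -1*2680/3 = -2680/3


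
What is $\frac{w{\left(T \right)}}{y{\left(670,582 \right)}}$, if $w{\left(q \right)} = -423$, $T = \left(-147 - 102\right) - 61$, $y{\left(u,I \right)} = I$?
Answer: $- \frac{141}{194} \approx -0.7268$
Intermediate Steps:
$T = -310$ ($T = \left(-147 - 102\right) - 61 = -249 - 61 = -310$)
$\frac{w{\left(T \right)}}{y{\left(670,582 \right)}} = - \frac{423}{582} = \left(-423\right) \frac{1}{582} = - \frac{141}{194}$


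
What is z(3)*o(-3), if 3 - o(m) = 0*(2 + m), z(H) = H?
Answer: 9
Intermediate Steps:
o(m) = 3 (o(m) = 3 - 0*(2 + m) = 3 - 1*0 = 3 + 0 = 3)
z(3)*o(-3) = 3*3 = 9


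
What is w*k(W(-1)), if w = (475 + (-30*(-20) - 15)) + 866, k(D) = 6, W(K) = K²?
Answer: 11556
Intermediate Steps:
w = 1926 (w = (475 + (600 - 15)) + 866 = (475 + 585) + 866 = 1060 + 866 = 1926)
w*k(W(-1)) = 1926*6 = 11556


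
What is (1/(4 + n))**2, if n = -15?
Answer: 1/121 ≈ 0.0082645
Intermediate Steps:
(1/(4 + n))**2 = (1/(4 - 15))**2 = (1/(-11))**2 = (-1/11)**2 = 1/121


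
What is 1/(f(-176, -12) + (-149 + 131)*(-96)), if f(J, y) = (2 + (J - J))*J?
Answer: 1/1376 ≈ 0.00072674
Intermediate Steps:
f(J, y) = 2*J (f(J, y) = (2 + 0)*J = 2*J)
1/(f(-176, -12) + (-149 + 131)*(-96)) = 1/(2*(-176) + (-149 + 131)*(-96)) = 1/(-352 - 18*(-96)) = 1/(-352 + 1728) = 1/1376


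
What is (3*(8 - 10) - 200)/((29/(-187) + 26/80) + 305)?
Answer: -1540880/2282671 ≈ -0.67503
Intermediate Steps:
(3*(8 - 10) - 200)/((29/(-187) + 26/80) + 305) = (3*(-2) - 200)/((29*(-1/187) + 26*(1/80)) + 305) = (-6 - 200)/((-29/187 + 13/40) + 305) = -206/(1271/7480 + 305) = -206/2282671/7480 = -206*7480/2282671 = -1540880/2282671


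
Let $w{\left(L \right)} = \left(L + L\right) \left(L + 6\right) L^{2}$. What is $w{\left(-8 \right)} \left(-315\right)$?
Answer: $-645120$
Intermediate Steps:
$w{\left(L \right)} = 2 L^{3} \left(6 + L\right)$ ($w{\left(L \right)} = 2 L \left(6 + L\right) L^{2} = 2 L^{3} \left(6 + L\right)$)
$w{\left(-8 \right)} \left(-315\right) = 2 \left(-8\right)^{3} \left(6 - 8\right) \left(-315\right) = 2 \left(-512\right) \left(-2\right) \left(-315\right) = 2048 \left(-315\right) = -645120$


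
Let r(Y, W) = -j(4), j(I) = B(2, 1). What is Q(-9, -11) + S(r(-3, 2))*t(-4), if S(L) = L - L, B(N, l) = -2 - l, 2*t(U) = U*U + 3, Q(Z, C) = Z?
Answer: -9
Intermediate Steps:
t(U) = 3/2 + U²/2 (t(U) = (U*U + 3)/2 = (U² + 3)/2 = (3 + U²)/2 = 3/2 + U²/2)
j(I) = -3 (j(I) = -2 - 1*1 = -2 - 1 = -3)
r(Y, W) = 3 (r(Y, W) = -1*(-3) = 3)
S(L) = 0
Q(-9, -11) + S(r(-3, 2))*t(-4) = -9 + 0*(3/2 + (½)*(-4)²) = -9 + 0*(3/2 + (½)*16) = -9 + 0*(3/2 + 8) = -9 + 0*(19/2) = -9 + 0 = -9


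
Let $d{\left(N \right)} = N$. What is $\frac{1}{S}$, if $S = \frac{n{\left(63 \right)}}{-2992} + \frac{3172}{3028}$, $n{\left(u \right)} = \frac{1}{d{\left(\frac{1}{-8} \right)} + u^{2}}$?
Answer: $\frac{8989279618}{9416774325} \approx 0.9546$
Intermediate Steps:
$n{\left(u \right)} = \frac{1}{- \frac{1}{8} + u^{2}}$ ($n{\left(u \right)} = \frac{1}{\frac{1}{-8} + u^{2}} = \frac{1}{- \frac{1}{8} + u^{2}}$)
$S = \frac{9416774325}{8989279618}$ ($S = \frac{8 \frac{1}{-1 + 8 \cdot 63^{2}}}{-2992} + \frac{3172}{3028} = \frac{8}{-1 + 8 \cdot 3969} \left(- \frac{1}{2992}\right) + 3172 \cdot \frac{1}{3028} = \frac{8}{-1 + 31752} \left(- \frac{1}{2992}\right) + \frac{793}{757} = \frac{8}{31751} \left(- \frac{1}{2992}\right) + \frac{793}{757} = - \frac{1}{11874874} + \frac{793}{757} = \frac{9416774325}{8989279618} \approx 1.0476$)
$\frac{1}{S} = \frac{1}{\frac{9416774325}{8989279618}} = \frac{8989279618}{9416774325}$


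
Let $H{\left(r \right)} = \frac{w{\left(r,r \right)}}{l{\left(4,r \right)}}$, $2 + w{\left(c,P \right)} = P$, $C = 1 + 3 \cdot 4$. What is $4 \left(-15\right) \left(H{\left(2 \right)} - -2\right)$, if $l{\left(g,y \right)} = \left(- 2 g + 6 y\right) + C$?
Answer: $-120$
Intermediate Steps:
$C = 13$ ($C = 1 + 12 = 13$)
$w{\left(c,P \right)} = -2 + P$
$l{\left(g,y \right)} = 13 - 2 g + 6 y$ ($l{\left(g,y \right)} = \left(- 2 g + 6 y\right) + 13 = 13 - 2 g + 6 y$)
$H{\left(r \right)} = \frac{-2 + r}{5 + 6 r}$ ($H{\left(r \right)} = \frac{-2 + r}{13 - 8 + 6 r} = \frac{-2 + r}{5 + 6 r}$)
$4 \left(-15\right) \left(H{\left(2 \right)} - -2\right) = 4 \left(-15\right) \left(\frac{-2 + 2}{5 + 6 \cdot 2} - -2\right) = - 60 \left(\frac{1}{5 + 12} \cdot 0 + 2\right) = - 60 \left(\frac{1}{17} \cdot 0 + 2\right) = - 60 \left(0 + 2\right) = \left(-60\right) 2 = -120$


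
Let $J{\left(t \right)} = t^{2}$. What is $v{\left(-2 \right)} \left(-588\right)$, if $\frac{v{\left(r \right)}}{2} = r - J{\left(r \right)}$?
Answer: $7056$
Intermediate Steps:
$v{\left(r \right)} = - 2 r^{2} + 2 r$ ($v{\left(r \right)} = 2 \left(r - r^{2}\right) = - 2 r^{2} + 2 r$)
$v{\left(-2 \right)} \left(-588\right) = 2 \left(-2\right) \left(1 - -2\right) \left(-588\right) = 2 \left(-2\right) \left(1 + 2\right) \left(-588\right) = 2 \left(-2\right) 3 \left(-588\right) = \left(-12\right) \left(-588\right) = 7056$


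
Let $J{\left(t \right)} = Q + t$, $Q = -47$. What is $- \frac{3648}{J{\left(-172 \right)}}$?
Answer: $\frac{1216}{73} \approx 16.658$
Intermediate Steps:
$J{\left(t \right)} = -47 + t$
$- \frac{3648}{J{\left(-172 \right)}} = - \frac{3648}{-47 - 172} = - \frac{3648}{-219} = \left(-3648\right) \left(- \frac{1}{219}\right) = \frac{1216}{73}$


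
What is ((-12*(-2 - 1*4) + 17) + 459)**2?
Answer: 300304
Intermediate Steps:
((-12*(-2 - 1*4) + 17) + 459)**2 = ((-12*(-2 - 4) + 17) + 459)**2 = ((-12*(-6) + 17) + 459)**2 = ((72 + 17) + 459)**2 = (89 + 459)**2 = 548**2 = 300304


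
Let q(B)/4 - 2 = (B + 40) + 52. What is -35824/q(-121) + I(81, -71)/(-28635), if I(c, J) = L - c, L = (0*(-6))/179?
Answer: 85485749/257715 ≈ 331.71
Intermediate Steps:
L = 0 (L = 0*(1/179) = 0)
I(c, J) = -c (I(c, J) = 0 - c = -c)
q(B) = 376 + 4*B (q(B) = 8 + 4*((B + 40) + 52) = 8 + 4*((40 + B) + 52) = 8 + 4*(92 + B) = 8 + (368 + 4*B) = 376 + 4*B)
-35824/q(-121) + I(81, -71)/(-28635) = -35824/(376 + 4*(-121)) - 1*81/(-28635) = -35824/(376 - 484) - 81*(-1/28635) = -35824/(-108) + 27/9545 = -35824*(-1/108) + 27/9545 = 8956/27 + 27/9545 = 85485749/257715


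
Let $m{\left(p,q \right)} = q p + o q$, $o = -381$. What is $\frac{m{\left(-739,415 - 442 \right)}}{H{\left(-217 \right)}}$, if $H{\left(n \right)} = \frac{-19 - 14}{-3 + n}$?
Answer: $201600$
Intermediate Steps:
$m{\left(p,q \right)} = - 381 q + p q$ ($m{\left(p,q \right)} = q p - 381 q = p q - 381 q = - 381 q + p q$)
$H{\left(n \right)} = - \frac{33}{-3 + n}$ ($H{\left(n \right)} = \frac{-19 - 14}{-3 + n} = - \frac{33}{-3 + n}$)
$\frac{m{\left(-739,415 - 442 \right)}}{H{\left(-217 \right)}} = \frac{\left(415 - 442\right) \left(-381 - 739\right)}{\left(-33\right) \frac{1}{-3 - 217}} = \frac{\left(-27\right) \left(-1120\right)}{\left(-33\right) \frac{1}{-220}} = \frac{30240}{\left(-33\right) \left(- \frac{1}{220}\right)} = \frac{30240}{\frac{3}{20}} = 30240 \cdot \frac{20}{3} = 201600$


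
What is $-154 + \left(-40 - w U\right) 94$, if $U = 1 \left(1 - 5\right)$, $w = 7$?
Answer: $-1282$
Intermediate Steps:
$U = -4$ ($U = 1 \left(-4\right) = -4$)
$-154 + \left(-40 - w U\right) 94 = -154 + \left(-40 - 7 \left(-4\right)\right) 94 = -154 + \left(-40 - -28\right) 94 = -154 + \left(-40 + 28\right) 94 = -154 - 1128 = -1282$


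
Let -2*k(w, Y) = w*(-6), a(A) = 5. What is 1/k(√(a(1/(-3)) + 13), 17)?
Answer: √2/18 ≈ 0.078567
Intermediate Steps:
k(w, Y) = 3*w (k(w, Y) = -w*(-6)/2 = -(-3)*w = 3*w)
1/k(√(a(1/(-3)) + 13), 17) = 1/(3*√(5 + 13)) = 1/(3*√18) = 1/(3*(3*√2)) = 1/(9*√2) = √2/18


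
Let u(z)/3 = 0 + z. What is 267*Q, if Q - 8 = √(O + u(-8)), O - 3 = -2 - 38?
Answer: 2136 + 267*I*√61 ≈ 2136.0 + 2085.3*I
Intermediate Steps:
u(z) = 3*z (u(z) = 3*(0 + z) = 3*z)
O = -37 (O = 3 + (-2 - 38) = 3 - 40 = -37)
Q = 8 + I*√61 (Q = 8 + √(-37 + 3*(-8)) = 8 + √(-37 - 24) = 8 + √(-61) = 8 + I*√61 ≈ 8.0 + 7.8102*I)
267*Q = 267*(8 + I*√61) = 2136 + 267*I*√61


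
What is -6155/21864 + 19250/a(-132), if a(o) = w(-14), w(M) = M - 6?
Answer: -21050255/21864 ≈ -962.78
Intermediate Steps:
w(M) = -6 + M
a(o) = -20 (a(o) = -6 - 14 = -20)
-6155/21864 + 19250/a(-132) = -6155/21864 + 19250/(-20) = -6155*1/21864 + 19250*(-1/20) = -6155/21864 - 1925/2 = -21050255/21864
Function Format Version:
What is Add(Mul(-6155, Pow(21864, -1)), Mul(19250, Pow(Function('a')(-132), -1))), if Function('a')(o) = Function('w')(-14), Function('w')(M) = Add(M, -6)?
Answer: Rational(-21050255, 21864) ≈ -962.78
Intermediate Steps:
Function('w')(M) = Add(-6, M)
Function('a')(o) = -20 (Function('a')(o) = Add(-6, -14) = -20)
Add(Mul(-6155, Pow(21864, -1)), Mul(19250, Pow(Function('a')(-132), -1))) = Add(Mul(-6155, Pow(21864, -1)), Mul(19250, Pow(-20, -1))) = Add(Mul(-6155, Rational(1, 21864)), Mul(19250, Rational(-1, 20))) = Add(Rational(-6155, 21864), Rational(-1925, 2)) = Rational(-21050255, 21864)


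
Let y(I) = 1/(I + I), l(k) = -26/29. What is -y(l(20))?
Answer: 29/52 ≈ 0.55769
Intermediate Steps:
l(k) = -26/29 (l(k) = -26*1/29 = -26/29)
y(I) = 1/(2*I)
-y(l(20)) = -1/(2*(-26/29)) = -(-29)/(2*26) = -1*(-29/52) = 29/52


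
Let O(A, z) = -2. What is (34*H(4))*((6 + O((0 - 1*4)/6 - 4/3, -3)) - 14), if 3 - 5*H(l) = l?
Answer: 68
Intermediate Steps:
H(l) = 3/5 - l/5
(34*H(4))*((6 + O((0 - 1*4)/6 - 4/3, -3)) - 14) = (34*(3/5 - 1/5*4))*((6 - 2) - 14) = (34*(3/5 - 4/5))*(4 - 14) = (34*(-1/5))*(-10) = -34/5*(-10) = 68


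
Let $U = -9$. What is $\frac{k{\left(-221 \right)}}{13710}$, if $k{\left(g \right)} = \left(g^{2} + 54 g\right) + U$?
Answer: $\frac{18449}{6855} \approx 2.6913$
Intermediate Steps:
$k{\left(g \right)} = -9 + g^{2} + 54 g$ ($k{\left(g \right)} = \left(g^{2} + 54 g\right) - 9 = -9 + g^{2} + 54 g$)
$\frac{k{\left(-221 \right)}}{13710} = \frac{-9 + \left(-221\right)^{2} + 54 \left(-221\right)}{13710} = \left(-9 + 48841 - 11934\right) \frac{1}{13710} = 36898 \cdot \frac{1}{13710} = \frac{18449}{6855}$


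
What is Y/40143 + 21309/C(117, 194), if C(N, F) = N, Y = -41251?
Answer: 94508980/521859 ≈ 181.10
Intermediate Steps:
Y/40143 + 21309/C(117, 194) = -41251/40143 + 21309/117 = -41251*1/40143 + 21309*(1/117) = -41251/40143 + 7103/39 = 94508980/521859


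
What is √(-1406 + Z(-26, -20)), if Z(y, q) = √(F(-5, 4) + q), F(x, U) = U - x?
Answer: √(-1406 + I*√11) ≈ 0.0442 + 37.497*I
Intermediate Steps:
Z(y, q) = √(9 + q) (Z(y, q) = √((4 - 1*(-5)) + q) = √((4 + 5) + q) = √(9 + q))
√(-1406 + Z(-26, -20)) = √(-1406 + √(9 - 20)) = √(-1406 + √(-11)) = √(-1406 + I*√11)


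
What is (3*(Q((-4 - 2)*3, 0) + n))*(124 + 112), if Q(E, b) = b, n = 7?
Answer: 4956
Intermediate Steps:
(3*(Q((-4 - 2)*3, 0) + n))*(124 + 112) = (3*(0 + 7))*(124 + 112) = (3*7)*236 = 21*236 = 4956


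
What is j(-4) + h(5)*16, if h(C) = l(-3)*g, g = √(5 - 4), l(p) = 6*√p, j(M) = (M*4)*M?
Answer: 64 + 96*I*√3 ≈ 64.0 + 166.28*I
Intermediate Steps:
j(M) = 4*M² (j(M) = (4*M)*M = 4*M²)
g = 1 (g = √1 = 1)
h(C) = 6*I*√3 (h(C) = (6*√(-3))*1 = (6*(I*√3))*1 = (6*I*√3)*1 = 6*I*√3)
j(-4) + h(5)*16 = 4*(-4)² + (6*I*√3)*16 = 4*16 + 96*I*√3 = 64 + 96*I*√3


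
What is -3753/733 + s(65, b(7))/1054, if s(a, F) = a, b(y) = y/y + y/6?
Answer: -3908017/772582 ≈ -5.0584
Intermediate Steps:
b(y) = 1 + y/6 (b(y) = 1 + y*(1/6) = 1 + y/6)
-3753/733 + s(65, b(7))/1054 = -3753/733 + 65/1054 = -3908017/772582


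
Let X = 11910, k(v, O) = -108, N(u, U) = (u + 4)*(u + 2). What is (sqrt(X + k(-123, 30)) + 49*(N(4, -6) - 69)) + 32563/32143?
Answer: -33042584/32143 + sqrt(11802) ≈ -919.35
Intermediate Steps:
N(u, U) = (2 + u)*(4 + u) (N(u, U) = (4 + u)*(2 + u) = (2 + u)*(4 + u))
(sqrt(X + k(-123, 30)) + 49*(N(4, -6) - 69)) + 32563/32143 = (sqrt(11910 - 108) + 49*((8 + 4**2 + 6*4) - 69)) + 32563/32143 = (sqrt(11802) + 49*((8 + 16 + 24) - 69)) + 32563*(1/32143) = (sqrt(11802) + 49*(48 - 69)) + 32563/32143 = (sqrt(11802) + 49*(-21)) + 32563/32143 = (sqrt(11802) - 1029) + 32563/32143 = (-1029 + sqrt(11802)) + 32563/32143 = -33042584/32143 + sqrt(11802)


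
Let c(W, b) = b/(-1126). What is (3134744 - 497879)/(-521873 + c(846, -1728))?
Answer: -296910999/58762727 ≈ -5.0527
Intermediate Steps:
c(W, b) = -b/1126 (c(W, b) = b*(-1/1126) = -b/1126)
(3134744 - 497879)/(-521873 + c(846, -1728)) = (3134744 - 497879)/(-521873 - 1/1126*(-1728)) = 2636865/(-521873 + 864/563) = 2636865/(-293813635/563) = 2636865*(-563/293813635) = -296910999/58762727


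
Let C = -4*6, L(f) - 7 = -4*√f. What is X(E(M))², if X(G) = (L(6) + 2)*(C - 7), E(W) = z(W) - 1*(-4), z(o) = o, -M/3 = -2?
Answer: 170097 - 69192*√6 ≈ 611.91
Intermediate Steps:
M = 6 (M = -3*(-2) = 6)
L(f) = 7 - 4*√f
E(W) = 4 + W (E(W) = W - 1*(-4) = W + 4 = 4 + W)
C = -24
X(G) = -279 + 124*√6 (X(G) = ((7 - 4*√6) + 2)*(-24 - 7) = (9 - 4*√6)*(-31) = -279 + 124*√6)
X(E(M))² = (-279 + 124*√6)²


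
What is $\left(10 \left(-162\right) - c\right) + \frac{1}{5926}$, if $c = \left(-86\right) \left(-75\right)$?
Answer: $- \frac{47822819}{5926} \approx -8070.0$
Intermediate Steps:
$c = 6450$
$\left(10 \left(-162\right) - c\right) + \frac{1}{5926} = \left(10 \left(-162\right) - 6450\right) + \frac{1}{5926} = \left(-1620 - 6450\right) + \frac{1}{5926} = -8070 + \frac{1}{5926} = - \frac{47822819}{5926}$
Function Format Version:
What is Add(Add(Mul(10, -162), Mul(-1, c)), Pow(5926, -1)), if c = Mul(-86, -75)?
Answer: Rational(-47822819, 5926) ≈ -8070.0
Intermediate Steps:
c = 6450
Add(Add(Mul(10, -162), Mul(-1, c)), Pow(5926, -1)) = Add(Add(Mul(10, -162), Mul(-1, 6450)), Pow(5926, -1)) = Add(Add(-1620, -6450), Rational(1, 5926)) = Add(-8070, Rational(1, 5926)) = Rational(-47822819, 5926)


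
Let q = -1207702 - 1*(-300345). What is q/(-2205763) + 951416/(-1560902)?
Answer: -48735918171/245927134159 ≈ -0.19817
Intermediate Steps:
q = -907357 (q = -1207702 + 300345 = -907357)
q/(-2205763) + 951416/(-1560902) = -907357/(-2205763) + 951416/(-1560902) = -907357*(-1/2205763) + 951416*(-1/1560902) = 907357/2205763 - 475708/780451 = -48735918171/245927134159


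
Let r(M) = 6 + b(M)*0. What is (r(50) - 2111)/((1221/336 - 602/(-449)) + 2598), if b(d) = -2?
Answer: -105856240/130898391 ≈ -0.80869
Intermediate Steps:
r(M) = 6 (r(M) = 6 - 2*0 = 6 + 0 = 6)
(r(50) - 2111)/((1221/336 - 602/(-449)) + 2598) = (6 - 2111)/((1221/336 - 602/(-449)) + 2598) = -2105/((1221*(1/336) - 602*(-1/449)) + 2598) = -2105/((407/112 + 602/449) + 2598) = -2105/(250167/50288 + 2598) = -2105/130898391/50288 = -2105*50288/130898391 = -105856240/130898391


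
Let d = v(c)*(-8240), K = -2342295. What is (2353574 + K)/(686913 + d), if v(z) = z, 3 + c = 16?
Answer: 11279/579793 ≈ 0.019453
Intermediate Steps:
c = 13 (c = -3 + 16 = 13)
d = -107120 (d = 13*(-8240) = -107120)
(2353574 + K)/(686913 + d) = (2353574 - 2342295)/(686913 - 107120) = 11279/579793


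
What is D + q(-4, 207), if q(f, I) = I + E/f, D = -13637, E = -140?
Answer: -13395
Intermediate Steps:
q(f, I) = I - 140/f
D + q(-4, 207) = -13637 + (207 - 140/(-4)) = -13637 + (207 - 140*(-1/4)) = -13637 + (207 + 35) = -13637 + 242 = -13395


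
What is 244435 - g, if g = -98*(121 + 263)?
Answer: 282067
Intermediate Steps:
g = -37632 (g = -98*384 = -37632)
244435 - g = 244435 - 1*(-37632) = 244435 + 37632 = 282067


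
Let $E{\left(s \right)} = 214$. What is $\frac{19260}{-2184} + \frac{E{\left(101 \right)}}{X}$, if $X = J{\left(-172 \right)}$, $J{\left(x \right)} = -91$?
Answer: $- \frac{2033}{182} \approx -11.17$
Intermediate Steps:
$X = -91$
$\frac{19260}{-2184} + \frac{E{\left(101 \right)}}{X} = \frac{19260}{-2184} + \frac{214}{-91} = 19260 \left(- \frac{1}{2184}\right) + 214 \left(- \frac{1}{91}\right) = - \frac{1605}{182} - \frac{214}{91} = - \frac{2033}{182}$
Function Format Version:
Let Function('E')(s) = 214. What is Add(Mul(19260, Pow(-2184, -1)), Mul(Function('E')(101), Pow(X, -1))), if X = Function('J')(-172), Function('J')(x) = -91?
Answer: Rational(-2033, 182) ≈ -11.170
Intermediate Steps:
X = -91
Add(Mul(19260, Pow(-2184, -1)), Mul(Function('E')(101), Pow(X, -1))) = Add(Mul(19260, Pow(-2184, -1)), Mul(214, Pow(-91, -1))) = Add(Mul(19260, Rational(-1, 2184)), Mul(214, Rational(-1, 91))) = Add(Rational(-1605, 182), Rational(-214, 91)) = Rational(-2033, 182)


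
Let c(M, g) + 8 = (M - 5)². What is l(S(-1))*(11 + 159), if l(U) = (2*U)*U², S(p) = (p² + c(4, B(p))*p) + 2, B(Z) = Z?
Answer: 340000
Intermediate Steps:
c(M, g) = -8 + (-5 + M)² (c(M, g) = -8 + (M - 5)² = -8 + (-5 + M)²)
S(p) = 2 + p² - 7*p (S(p) = (p² + (-8 + (-5 + 4)²)*p) + 2 = (p² + (-8 + (-1)²)*p) + 2 = (p² + (-8 + 1)*p) + 2 = (p² - 7*p) + 2 = 2 + p² - 7*p)
l(U) = 2*U³
l(S(-1))*(11 + 159) = (2*(2 + (-1)² - 7*(-1))³)*(11 + 159) = (2*(2 + 1 + 7)³)*170 = (2*10³)*170 = (2*1000)*170 = 2000*170 = 340000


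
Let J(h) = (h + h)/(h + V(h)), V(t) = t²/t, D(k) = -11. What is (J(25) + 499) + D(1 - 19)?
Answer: 489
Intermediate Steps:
V(t) = t
J(h) = 1 (J(h) = (h + h)/(h + h) = (2*h)/((2*h)) = (2*h)*(1/(2*h)) = 1)
(J(25) + 499) + D(1 - 19) = (1 + 499) - 11 = 500 - 11 = 489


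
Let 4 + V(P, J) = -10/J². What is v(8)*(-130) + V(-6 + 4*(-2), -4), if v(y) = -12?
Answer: 12443/8 ≈ 1555.4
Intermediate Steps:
V(P, J) = -4 - 10/J²
v(8)*(-130) + V(-6 + 4*(-2), -4) = -12*(-130) + (-4 - 10/(-4)²) = 1560 + (-4 - 10*1/16) = 1560 + (-4 - 5/8) = 1560 - 37/8 = 12443/8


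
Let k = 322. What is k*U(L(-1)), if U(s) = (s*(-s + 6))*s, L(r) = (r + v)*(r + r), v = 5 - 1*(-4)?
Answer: 1813504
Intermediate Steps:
v = 9 (v = 5 + 4 = 9)
L(r) = 2*r*(9 + r) (L(r) = (r + 9)*(r + r) = (9 + r)*(2*r) = 2*r*(9 + r))
U(s) = s²*(6 - s) (U(s) = (s*(6 - s))*s = s²*(6 - s))
k*U(L(-1)) = 322*((2*(-1)*(9 - 1))²*(6 - 2*(-1)*(9 - 1))) = 322*((2*(-1)*8)²*(6 - 2*(-1)*8)) = 322*((-16)²*(6 - 1*(-16))) = 322*(256*(6 + 16)) = 322*(256*22) = 322*5632 = 1813504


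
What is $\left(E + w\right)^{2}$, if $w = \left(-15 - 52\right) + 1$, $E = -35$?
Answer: $10201$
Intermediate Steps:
$w = -66$ ($w = -67 + 1 = -66$)
$\left(E + w\right)^{2} = \left(-35 - 66\right)^{2} = \left(-101\right)^{2} = 10201$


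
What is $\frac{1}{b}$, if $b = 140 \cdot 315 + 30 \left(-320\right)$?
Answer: $\frac{1}{34500} \approx 2.8985 \cdot 10^{-5}$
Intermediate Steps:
$b = 34500$ ($b = 44100 - 9600 = 34500$)
$\frac{1}{b} = \frac{1}{34500}$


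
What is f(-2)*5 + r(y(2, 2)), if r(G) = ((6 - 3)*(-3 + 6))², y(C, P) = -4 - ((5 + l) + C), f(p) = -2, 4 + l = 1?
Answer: 71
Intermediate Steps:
l = -3 (l = -4 + 1 = -3)
y(C, P) = -6 - C (y(C, P) = -4 - ((5 - 3) + C) = -4 - (2 + C) = -4 + (-2 - C) = -6 - C)
r(G) = 81 (r(G) = (3*3)² = 9² = 81)
f(-2)*5 + r(y(2, 2)) = -2*5 + 81 = -10 + 81 = 71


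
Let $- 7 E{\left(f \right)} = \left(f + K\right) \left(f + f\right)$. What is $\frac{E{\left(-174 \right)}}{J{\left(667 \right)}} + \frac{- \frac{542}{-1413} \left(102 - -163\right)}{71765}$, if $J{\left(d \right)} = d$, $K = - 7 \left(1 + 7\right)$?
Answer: $- \frac{2433493598}{141965523} \approx -17.141$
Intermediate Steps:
$K = -56$ ($K = \left(-7\right) 8 = -56$)
$E{\left(f \right)} = - \frac{2 f \left(-56 + f\right)}{7}$ ($E{\left(f \right)} = - \frac{\left(f - 56\right) \left(f + f\right)}{7} = - \frac{\left(-56 + f\right) 2 f}{7} = - \frac{2 f \left(-56 + f\right)}{7}$)
$\frac{E{\left(-174 \right)}}{J{\left(667 \right)}} + \frac{- \frac{542}{-1413} \left(102 - -163\right)}{71765} = \frac{\frac{2}{7} \left(-174\right) \left(56 - -174\right)}{667} + \frac{- \frac{542}{-1413} \left(102 - -163\right)}{71765} = \frac{2}{7} \left(-174\right) \left(56 + 174\right) \frac{1}{667} + \left(-542\right) \left(- \frac{1}{1413}\right) \left(102 + 163\right) \frac{1}{71765} = \frac{2}{7} \left(-174\right) 230 \cdot \frac{1}{667} + \frac{542}{1413} \cdot 265 \cdot \frac{1}{71765} = \left(- \frac{80040}{7}\right) \frac{1}{667} + \frac{143630}{1413} \cdot \frac{1}{71765} = - \frac{120}{7} + \frac{28726}{20280789} = - \frac{2433493598}{141965523}$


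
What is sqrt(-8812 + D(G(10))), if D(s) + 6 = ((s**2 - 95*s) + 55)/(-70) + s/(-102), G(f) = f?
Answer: I*sqrt(4489641282)/714 ≈ 93.844*I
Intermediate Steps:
D(s) = -95/14 - s**2/70 + 481*s/357 (D(s) = -6 + (((s**2 - 95*s) + 55)/(-70) + s/(-102)) = -6 + ((55 + s**2 - 95*s)*(-1/70) + s*(-1/102)) = -6 + ((-11/14 - s**2/70 + 19*s/14) - s/102) = -6 + (-11/14 - s**2/70 + 481*s/357) = -95/14 - s**2/70 + 481*s/357)
sqrt(-8812 + D(G(10))) = sqrt(-8812 + (-95/14 - 1/70*10**2 + (481/357)*10)) = sqrt(-8812 + (-95/14 - 1/70*100 + 4810/357)) = sqrt(-8812 + (-95/14 - 10/7 + 4810/357)) = sqrt(-8812 + 3755/714) = sqrt(-6288013/714) = I*sqrt(4489641282)/714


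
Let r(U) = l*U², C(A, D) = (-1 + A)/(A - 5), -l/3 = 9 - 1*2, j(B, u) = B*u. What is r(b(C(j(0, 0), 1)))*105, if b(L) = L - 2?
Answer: -35721/5 ≈ -7144.2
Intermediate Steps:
l = -21 (l = -3*(9 - 1*2) = -3*(9 - 2) = -3*7 = -21)
C(A, D) = (-1 + A)/(-5 + A)
b(L) = -2 + L
r(U) = -21*U²
r(b(C(j(0, 0), 1)))*105 = -21*(-2 + (-1 + 0*0)/(-5 + 0*0))²*105 = -21*(-2 + (-1 + 0)/(-5 + 0))²*105 = -21*(-2 - 1/(-5))²*105 = -21*(-2 - ⅕*(-1))²*105 = -21*(-2 + ⅕)²*105 = -21*(-9/5)²*105 = -21*81/25*105 = -1701/25*105 = -35721/5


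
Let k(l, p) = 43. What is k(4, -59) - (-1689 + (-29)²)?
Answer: 891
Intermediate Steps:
k(4, -59) - (-1689 + (-29)²) = 43 - (-1689 + (-29)²) = 43 - (-1689 + 841) = 43 - 1*(-848) = 43 + 848 = 891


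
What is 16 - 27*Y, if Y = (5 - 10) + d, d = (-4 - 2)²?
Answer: -821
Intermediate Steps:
d = 36 (d = (-6)² = 36)
Y = 31 (Y = (5 - 10) + 36 = -5 + 36 = 31)
16 - 27*Y = 16 - 27*31 = 16 - 837 = -821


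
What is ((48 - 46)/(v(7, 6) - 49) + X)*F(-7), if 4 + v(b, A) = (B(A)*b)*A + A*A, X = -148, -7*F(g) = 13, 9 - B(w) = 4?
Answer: 371306/1351 ≈ 274.84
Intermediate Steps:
B(w) = 5 (B(w) = 9 - 1*4 = 9 - 4 = 5)
F(g) = -13/7 (F(g) = -⅐*13 = -13/7)
v(b, A) = -4 + A² + 5*A*b (v(b, A) = -4 + ((5*b)*A + A*A) = -4 + (5*A*b + A²) = -4 + (A² + 5*A*b) = -4 + A² + 5*A*b)
((48 - 46)/(v(7, 6) - 49) + X)*F(-7) = ((48 - 46)/((-4 + 6² + 5*6*7) - 49) - 148)*(-13/7) = (2/((-4 + 36 + 210) - 49) - 148)*(-13/7) = (2/(242 - 49) - 148)*(-13/7) = (2/193 - 148)*(-13/7) = -28562/193*(-13/7) = 371306/1351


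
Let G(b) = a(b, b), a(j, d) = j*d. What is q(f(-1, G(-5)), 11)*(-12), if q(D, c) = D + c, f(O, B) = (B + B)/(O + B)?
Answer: -157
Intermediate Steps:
a(j, d) = d*j
G(b) = b² (G(b) = b*b = b²)
f(O, B) = 2*B/(B + O) (f(O, B) = (2*B)/(B + O) = 2*B/(B + O))
q(f(-1, G(-5)), 11)*(-12) = (2*(-5)²/((-5)² - 1) + 11)*(-12) = (2*25/(25 - 1) + 11)*(-12) = (2*25/24 + 11)*(-12) = (2*25*(1/24) + 11)*(-12) = (25/12 + 11)*(-12) = (157/12)*(-12) = -157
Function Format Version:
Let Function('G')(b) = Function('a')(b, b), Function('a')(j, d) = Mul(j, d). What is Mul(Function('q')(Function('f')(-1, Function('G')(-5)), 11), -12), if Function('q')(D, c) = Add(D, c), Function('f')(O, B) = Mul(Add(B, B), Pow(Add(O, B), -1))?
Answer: -157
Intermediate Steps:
Function('a')(j, d) = Mul(d, j)
Function('G')(b) = Pow(b, 2) (Function('G')(b) = Mul(b, b) = Pow(b, 2))
Function('f')(O, B) = Mul(2, B, Pow(Add(B, O), -1)) (Function('f')(O, B) = Mul(Mul(2, B), Pow(Add(B, O), -1)) = Mul(2, B, Pow(Add(B, O), -1)))
Mul(Function('q')(Function('f')(-1, Function('G')(-5)), 11), -12) = Mul(Add(Mul(2, Pow(-5, 2), Pow(Add(Pow(-5, 2), -1), -1)), 11), -12) = Mul(Add(Mul(2, 25, Pow(Add(25, -1), -1)), 11), -12) = Mul(Add(Mul(2, 25, Pow(24, -1)), 11), -12) = Mul(Add(Mul(2, 25, Rational(1, 24)), 11), -12) = Mul(Add(Rational(25, 12), 11), -12) = Mul(Rational(157, 12), -12) = -157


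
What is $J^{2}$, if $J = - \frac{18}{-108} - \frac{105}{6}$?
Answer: $\frac{2704}{9} \approx 300.44$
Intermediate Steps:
$J = - \frac{52}{3}$ ($J = \left(-18\right) \left(- \frac{1}{108}\right) - \frac{35}{2} = \frac{1}{6} - \frac{35}{2} = - \frac{52}{3} \approx -17.333$)
$J^{2} = \left(- \frac{52}{3}\right)^{2} = \frac{2704}{9}$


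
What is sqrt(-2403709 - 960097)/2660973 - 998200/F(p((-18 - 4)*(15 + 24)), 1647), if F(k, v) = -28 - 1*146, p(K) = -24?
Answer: 499100/87 + I*sqrt(3363806)/2660973 ≈ 5736.8 + 0.00068925*I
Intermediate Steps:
F(k, v) = -174 (F(k, v) = -28 - 146 = -174)
sqrt(-2403709 - 960097)/2660973 - 998200/F(p((-18 - 4)*(15 + 24)), 1647) = sqrt(-2403709 - 960097)/2660973 - 998200/(-174) = sqrt(-3363806)*(1/2660973) - 998200*(-1/174) = (I*sqrt(3363806))*(1/2660973) + 499100/87 = I*sqrt(3363806)/2660973 + 499100/87 = 499100/87 + I*sqrt(3363806)/2660973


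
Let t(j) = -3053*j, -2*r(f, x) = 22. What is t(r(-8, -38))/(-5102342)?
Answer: -33583/5102342 ≈ -0.0065819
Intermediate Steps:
r(f, x) = -11 (r(f, x) = -1/2*22 = -11)
t(r(-8, -38))/(-5102342) = -3053*(-11)/(-5102342) = 33583*(-1/5102342) = -33583/5102342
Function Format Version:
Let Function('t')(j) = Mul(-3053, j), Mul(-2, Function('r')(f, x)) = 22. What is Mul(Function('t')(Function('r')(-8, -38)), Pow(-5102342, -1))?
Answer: Rational(-33583, 5102342) ≈ -0.0065819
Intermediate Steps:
Function('r')(f, x) = -11 (Function('r')(f, x) = Mul(Rational(-1, 2), 22) = -11)
Mul(Function('t')(Function('r')(-8, -38)), Pow(-5102342, -1)) = Mul(Mul(-3053, -11), Pow(-5102342, -1)) = Mul(33583, Rational(-1, 5102342)) = Rational(-33583, 5102342)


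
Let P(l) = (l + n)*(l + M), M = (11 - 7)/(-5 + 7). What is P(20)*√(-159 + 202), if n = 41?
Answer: 1342*√43 ≈ 8800.1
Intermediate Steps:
M = 2 (M = 4/2 = 4*(½) = 2)
P(l) = (2 + l)*(41 + l) (P(l) = (l + 41)*(l + 2) = (41 + l)*(2 + l) = (2 + l)*(41 + l))
P(20)*√(-159 + 202) = (82 + 20² + 43*20)*√(-159 + 202) = (82 + 400 + 860)*√43 = 1342*√43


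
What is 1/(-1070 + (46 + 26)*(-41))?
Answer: -1/4022 ≈ -0.00024863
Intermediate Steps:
1/(-1070 + (46 + 26)*(-41)) = 1/(-1070 + 72*(-41)) = 1/(-1070 - 2952) = 1/(-4022) = -1/4022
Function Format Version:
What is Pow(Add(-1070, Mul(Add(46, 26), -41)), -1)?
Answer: Rational(-1, 4022) ≈ -0.00024863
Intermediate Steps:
Pow(Add(-1070, Mul(Add(46, 26), -41)), -1) = Pow(Add(-1070, Mul(72, -41)), -1) = Pow(Add(-1070, -2952), -1) = Pow(-4022, -1) = Rational(-1, 4022)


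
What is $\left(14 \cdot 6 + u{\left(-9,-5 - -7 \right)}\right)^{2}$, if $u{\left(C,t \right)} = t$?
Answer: $7396$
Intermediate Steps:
$\left(14 \cdot 6 + u{\left(-9,-5 - -7 \right)}\right)^{2} = \left(14 \cdot 6 - -2\right)^{2} = \left(84 + \left(-5 + 7\right)\right)^{2} = \left(84 + 2\right)^{2} = 86^{2} = 7396$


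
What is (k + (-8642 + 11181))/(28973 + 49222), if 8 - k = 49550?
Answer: -47003/78195 ≈ -0.60110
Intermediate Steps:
k = -49542 (k = 8 - 1*49550 = 8 - 49550 = -49542)
(k + (-8642 + 11181))/(28973 + 49222) = (-49542 + (-8642 + 11181))/(28973 + 49222) = (-49542 + 2539)/78195 = -47003*1/78195 = -47003/78195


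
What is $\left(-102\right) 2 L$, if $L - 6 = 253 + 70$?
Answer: $-67116$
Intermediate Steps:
$L = 329$ ($L = 6 + \left(253 + 70\right) = 6 + 323 = 329$)
$\left(-102\right) 2 L = \left(-102\right) 2 \cdot 329 = \left(-204\right) 329 = -67116$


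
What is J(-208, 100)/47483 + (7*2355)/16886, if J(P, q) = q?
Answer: 784445855/801797938 ≈ 0.97836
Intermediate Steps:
J(-208, 100)/47483 + (7*2355)/16886 = 100/47483 + (7*2355)/16886 = 100*(1/47483) + 16485*(1/16886) = 100/47483 + 16485/16886 = 784445855/801797938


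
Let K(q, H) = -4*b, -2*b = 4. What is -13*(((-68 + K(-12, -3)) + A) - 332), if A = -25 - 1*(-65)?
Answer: 4576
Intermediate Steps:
b = -2 (b = -½*4 = -2)
A = 40 (A = -25 + 65 = 40)
K(q, H) = 8 (K(q, H) = -4*(-2) = 8)
-13*(((-68 + K(-12, -3)) + A) - 332) = -13*(((-68 + 8) + 40) - 332) = -13*((-60 + 40) - 332) = -13*(-20 - 332) = -13*(-352) = 4576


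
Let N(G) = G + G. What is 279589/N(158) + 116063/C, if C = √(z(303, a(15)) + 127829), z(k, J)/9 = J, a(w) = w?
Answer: 279589/316 + 116063*√31991/63982 ≈ 1209.2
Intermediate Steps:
z(k, J) = 9*J
N(G) = 2*G
C = 2*√31991 (C = √(9*15 + 127829) = √(135 + 127829) = √127964 = 2*√31991 ≈ 357.72)
279589/N(158) + 116063/C = 279589/((2*158)) + 116063/((2*√31991)) = 279589/316 + 116063*(√31991/63982) = 279589*(1/316) + 116063*√31991/63982 = 279589/316 + 116063*√31991/63982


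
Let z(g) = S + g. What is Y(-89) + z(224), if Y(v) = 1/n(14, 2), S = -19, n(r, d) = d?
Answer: 411/2 ≈ 205.50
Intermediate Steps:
z(g) = -19 + g
Y(v) = ½ (Y(v) = 1/2 = ½)
Y(-89) + z(224) = ½ + (-19 + 224) = ½ + 205 = 411/2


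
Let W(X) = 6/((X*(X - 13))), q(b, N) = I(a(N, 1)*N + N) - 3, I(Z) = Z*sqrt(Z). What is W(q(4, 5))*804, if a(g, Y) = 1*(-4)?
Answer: -1608*I/(95*sqrt(15) + 1109*I) ≈ -1.3062 - 0.43335*I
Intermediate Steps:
a(g, Y) = -4
I(Z) = Z**(3/2)
q(b, N) = -3 + 3*sqrt(3)*(-N)**(3/2) (q(b, N) = (-4*N + N)**(3/2) - 3 = (-3*N)**(3/2) - 3 = 3*sqrt(3)*(-N)**(3/2) - 3 = -3 + 3*sqrt(3)*(-N)**(3/2))
W(X) = 6/(X*(-13 + X)) (W(X) = 6/((X*(-13 + X))) = 6*(1/(X*(-13 + X))) = 6/(X*(-13 + X)))
W(q(4, 5))*804 = (6/((-3 + 3*sqrt(3)*(-1*5)**(3/2))*(-13 + (-3 + 3*sqrt(3)*(-1*5)**(3/2)))))*804 = (6/((-3 + 3*sqrt(3)*(-5)**(3/2))*(-13 + (-3 + 3*sqrt(3)*(-5)**(3/2)))))*804 = (6/((-3 + 3*sqrt(3)*(-5*I*sqrt(5)))*(-13 + (-3 + 3*sqrt(3)*(-5*I*sqrt(5))))))*804 = (6/((-3 - 15*I*sqrt(15))*(-13 + (-3 - 15*I*sqrt(15)))))*804 = (6/((-3 - 15*I*sqrt(15))*(-16 - 15*I*sqrt(15))))*804 = (6/((-16 - 15*I*sqrt(15))*(-3 - 15*I*sqrt(15))))*804 = 4824/((-16 - 15*I*sqrt(15))*(-3 - 15*I*sqrt(15)))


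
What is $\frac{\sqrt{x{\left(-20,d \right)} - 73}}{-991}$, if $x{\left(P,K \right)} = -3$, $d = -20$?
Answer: $- \frac{2 i \sqrt{19}}{991} \approx - 0.008797 i$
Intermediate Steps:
$\frac{\sqrt{x{\left(-20,d \right)} - 73}}{-991} = \frac{\sqrt{-3 - 73}}{-991} = \sqrt{-76} \left(- \frac{1}{991}\right) = 2 i \sqrt{19} \left(- \frac{1}{991}\right) = - \frac{2 i \sqrt{19}}{991}$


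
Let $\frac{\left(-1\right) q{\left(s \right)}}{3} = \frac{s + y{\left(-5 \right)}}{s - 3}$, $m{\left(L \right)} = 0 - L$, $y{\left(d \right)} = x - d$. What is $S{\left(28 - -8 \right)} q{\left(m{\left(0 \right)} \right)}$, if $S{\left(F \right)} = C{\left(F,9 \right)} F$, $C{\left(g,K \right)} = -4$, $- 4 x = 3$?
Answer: $-612$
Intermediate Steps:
$x = - \frac{3}{4}$ ($x = \left(- \frac{1}{4}\right) 3 = - \frac{3}{4} \approx -0.75$)
$y{\left(d \right)} = - \frac{3}{4} - d$
$m{\left(L \right)} = - L$
$S{\left(F \right)} = - 4 F$
$q{\left(s \right)} = - \frac{3 \left(\frac{17}{4} + s\right)}{-3 + s}$ ($q{\left(s \right)} = - 3 \frac{s - - \frac{17}{4}}{s - 3} = - 3 \frac{s + \left(- \frac{3}{4} + 5\right)}{-3 + s} = - 3 \frac{s + \frac{17}{4}}{-3 + s} = - 3 \frac{\frac{17}{4} + s}{-3 + s} = - \frac{3 \left(\frac{17}{4} + s\right)}{-3 + s}$)
$S{\left(28 - -8 \right)} q{\left(m{\left(0 \right)} \right)} = - 4 \left(28 - -8\right) \frac{3 \left(-17 - 4 \left(\left(-1\right) 0\right)\right)}{4 \left(-3 - 0\right)} = - 4 \left(28 + 8\right) \frac{3 \left(-17 - 0\right)}{4 \left(-3 + 0\right)} = \left(-4\right) 36 \frac{3 \left(-17 + 0\right)}{4 \left(-3\right)} = - 144 \cdot \frac{3}{4} \left(- \frac{1}{3}\right) \left(-17\right) = \left(-144\right) \frac{17}{4} = -612$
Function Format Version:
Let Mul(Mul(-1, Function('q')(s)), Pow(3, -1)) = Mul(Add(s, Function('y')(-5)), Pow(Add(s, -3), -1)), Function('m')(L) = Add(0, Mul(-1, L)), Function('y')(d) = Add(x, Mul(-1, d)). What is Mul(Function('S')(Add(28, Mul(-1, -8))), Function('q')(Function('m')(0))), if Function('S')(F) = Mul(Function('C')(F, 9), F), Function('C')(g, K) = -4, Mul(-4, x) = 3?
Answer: -612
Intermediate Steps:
x = Rational(-3, 4) (x = Mul(Rational(-1, 4), 3) = Rational(-3, 4) ≈ -0.75000)
Function('y')(d) = Add(Rational(-3, 4), Mul(-1, d))
Function('m')(L) = Mul(-1, L)
Function('S')(F) = Mul(-4, F)
Function('q')(s) = Mul(-3, Pow(Add(-3, s), -1), Add(Rational(17, 4), s)) (Function('q')(s) = Mul(-3, Mul(Add(s, Add(Rational(-3, 4), Mul(-1, -5))), Pow(Add(s, -3), -1))) = Mul(-3, Mul(Add(s, Add(Rational(-3, 4), 5)), Pow(Add(-3, s), -1))) = Mul(-3, Mul(Add(s, Rational(17, 4)), Pow(Add(-3, s), -1))) = Mul(-3, Mul(Add(Rational(17, 4), s), Pow(Add(-3, s), -1))) = Mul(-3, Mul(Pow(Add(-3, s), -1), Add(Rational(17, 4), s))) = Mul(-3, Pow(Add(-3, s), -1), Add(Rational(17, 4), s)))
Mul(Function('S')(Add(28, Mul(-1, -8))), Function('q')(Function('m')(0))) = Mul(Mul(-4, Add(28, Mul(-1, -8))), Mul(Rational(3, 4), Pow(Add(-3, Mul(-1, 0)), -1), Add(-17, Mul(-4, Mul(-1, 0))))) = Mul(Mul(-4, Add(28, 8)), Mul(Rational(3, 4), Pow(Add(-3, 0), -1), Add(-17, Mul(-4, 0)))) = Mul(Mul(-4, 36), Mul(Rational(3, 4), Pow(-3, -1), Add(-17, 0))) = Mul(-144, Mul(Rational(3, 4), Rational(-1, 3), -17)) = Mul(-144, Rational(17, 4)) = -612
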